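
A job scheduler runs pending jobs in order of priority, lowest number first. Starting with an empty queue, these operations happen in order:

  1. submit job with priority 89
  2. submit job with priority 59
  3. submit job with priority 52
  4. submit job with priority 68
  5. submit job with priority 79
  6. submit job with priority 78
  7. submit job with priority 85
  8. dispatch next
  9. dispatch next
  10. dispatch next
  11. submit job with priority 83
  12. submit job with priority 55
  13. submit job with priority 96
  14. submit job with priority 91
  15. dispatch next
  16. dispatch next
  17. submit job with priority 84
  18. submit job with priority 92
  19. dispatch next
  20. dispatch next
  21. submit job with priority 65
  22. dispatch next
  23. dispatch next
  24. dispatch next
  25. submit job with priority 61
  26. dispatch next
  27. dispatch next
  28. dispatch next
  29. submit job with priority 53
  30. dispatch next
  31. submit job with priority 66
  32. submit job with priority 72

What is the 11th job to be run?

61

insert 89 → {89}
insert 59 → {59, 89}
insert 52 → {52, 59, 89}
insert 68 → {52, 59, 68, 89}
insert 79 → {52, 59, 68, 79, 89}
insert 78 → {52, 59, 68, 78, 79, 89}
insert 85 → {52, 59, 68, 78, 79, 85, 89}
dispatch next → 52; now {59, 68, 78, 79, 85, 89}
dispatch next → 59; now {68, 78, 79, 85, 89}
dispatch next → 68; now {78, 79, 85, 89}
insert 83 → {78, 79, 83, 85, 89}
insert 55 → {55, 78, 79, 83, 85, 89}
insert 96 → {55, 78, 79, 83, 85, 89, 96}
insert 91 → {55, 78, 79, 83, 85, 89, 91, 96}
dispatch next → 55; now {78, 79, 83, 85, 89, 91, 96}
dispatch next → 78; now {79, 83, 85, 89, 91, 96}
insert 84 → {79, 83, 84, 85, 89, 91, 96}
insert 92 → {79, 83, 84, 85, 89, 91, 92, 96}
dispatch next → 79; now {83, 84, 85, 89, 91, 92, 96}
dispatch next → 83; now {84, 85, 89, 91, 92, 96}
insert 65 → {65, 84, 85, 89, 91, 92, 96}
dispatch next → 65; now {84, 85, 89, 91, 92, 96}
dispatch next → 84; now {85, 89, 91, 92, 96}
dispatch next → 85; now {89, 91, 92, 96}
insert 61 → {61, 89, 91, 92, 96}
dispatch next → 61; now {89, 91, 92, 96}
dispatch next → 89; now {91, 92, 96}
dispatch next → 91; now {92, 96}
insert 53 → {53, 92, 96}
dispatch next → 53; now {92, 96}
insert 66 → {66, 92, 96}
insert 72 → {66, 72, 92, 96}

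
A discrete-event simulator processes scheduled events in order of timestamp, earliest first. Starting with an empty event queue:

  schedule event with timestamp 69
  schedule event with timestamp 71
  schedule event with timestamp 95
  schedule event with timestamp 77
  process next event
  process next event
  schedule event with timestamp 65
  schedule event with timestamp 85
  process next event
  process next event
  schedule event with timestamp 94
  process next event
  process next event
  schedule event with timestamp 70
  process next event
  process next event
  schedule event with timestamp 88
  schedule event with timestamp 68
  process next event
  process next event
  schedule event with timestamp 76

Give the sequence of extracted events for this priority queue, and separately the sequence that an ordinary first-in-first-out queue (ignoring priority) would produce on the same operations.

priority queue: [69, 71, 65, 77, 85, 94, 70, 95, 68, 88]; FIFO queue: 69 → 71 → 95 → 77 → 65 → 85 → 94 → 70 → 88 → 68

insert 69 → {69}
insert 71 → {69, 71}
insert 95 → {69, 71, 95}
insert 77 → {69, 71, 77, 95}
process next event → 69; now {71, 77, 95}
process next event → 71; now {77, 95}
insert 65 → {65, 77, 95}
insert 85 → {65, 77, 85, 95}
process next event → 65; now {77, 85, 95}
process next event → 77; now {85, 95}
insert 94 → {85, 94, 95}
process next event → 85; now {94, 95}
process next event → 94; now {95}
insert 70 → {70, 95}
process next event → 70; now {95}
process next event → 95; now {}
insert 88 → {88}
insert 68 → {68, 88}
process next event → 68; now {88}
process next event → 88; now {}
insert 76 → {76}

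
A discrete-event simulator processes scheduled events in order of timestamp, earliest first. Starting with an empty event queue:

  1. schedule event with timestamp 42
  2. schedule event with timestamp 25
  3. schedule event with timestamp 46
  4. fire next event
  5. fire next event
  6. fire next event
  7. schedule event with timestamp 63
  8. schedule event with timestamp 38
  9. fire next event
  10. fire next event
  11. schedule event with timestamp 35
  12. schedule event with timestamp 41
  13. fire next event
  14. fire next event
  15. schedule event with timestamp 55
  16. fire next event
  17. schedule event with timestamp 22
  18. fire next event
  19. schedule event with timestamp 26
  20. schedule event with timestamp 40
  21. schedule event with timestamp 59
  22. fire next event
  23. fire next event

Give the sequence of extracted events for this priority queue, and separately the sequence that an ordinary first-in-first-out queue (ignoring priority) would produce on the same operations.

priority queue: 25, 42, 46, 38, 63, 35, 41, 55, 22, 26, 40; FIFO queue: 42, 25, 46, 63, 38, 35, 41, 55, 22, 26, 40

insert 42 → {42}
insert 25 → {25, 42}
insert 46 → {25, 42, 46}
fire next event → 25; now {42, 46}
fire next event → 42; now {46}
fire next event → 46; now {}
insert 63 → {63}
insert 38 → {38, 63}
fire next event → 38; now {63}
fire next event → 63; now {}
insert 35 → {35}
insert 41 → {35, 41}
fire next event → 35; now {41}
fire next event → 41; now {}
insert 55 → {55}
fire next event → 55; now {}
insert 22 → {22}
fire next event → 22; now {}
insert 26 → {26}
insert 40 → {26, 40}
insert 59 → {26, 40, 59}
fire next event → 26; now {40, 59}
fire next event → 40; now {59}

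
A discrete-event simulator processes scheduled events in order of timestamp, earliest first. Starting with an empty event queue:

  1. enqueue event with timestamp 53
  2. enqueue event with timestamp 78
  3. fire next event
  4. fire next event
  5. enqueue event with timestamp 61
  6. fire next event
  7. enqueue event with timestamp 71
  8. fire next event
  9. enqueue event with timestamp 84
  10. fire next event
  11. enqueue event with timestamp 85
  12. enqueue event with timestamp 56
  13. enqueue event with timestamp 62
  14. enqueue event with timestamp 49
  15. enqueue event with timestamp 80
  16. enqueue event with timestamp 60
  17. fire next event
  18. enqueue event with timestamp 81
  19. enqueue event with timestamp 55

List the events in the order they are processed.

53 → 78 → 61 → 71 → 84 → 49

insert 53 → {53}
insert 78 → {53, 78}
fire next event → 53; now {78}
fire next event → 78; now {}
insert 61 → {61}
fire next event → 61; now {}
insert 71 → {71}
fire next event → 71; now {}
insert 84 → {84}
fire next event → 84; now {}
insert 85 → {85}
insert 56 → {56, 85}
insert 62 → {56, 62, 85}
insert 49 → {49, 56, 62, 85}
insert 80 → {49, 56, 62, 80, 85}
insert 60 → {49, 56, 60, 62, 80, 85}
fire next event → 49; now {56, 60, 62, 80, 85}
insert 81 → {56, 60, 62, 80, 81, 85}
insert 55 → {55, 56, 60, 62, 80, 81, 85}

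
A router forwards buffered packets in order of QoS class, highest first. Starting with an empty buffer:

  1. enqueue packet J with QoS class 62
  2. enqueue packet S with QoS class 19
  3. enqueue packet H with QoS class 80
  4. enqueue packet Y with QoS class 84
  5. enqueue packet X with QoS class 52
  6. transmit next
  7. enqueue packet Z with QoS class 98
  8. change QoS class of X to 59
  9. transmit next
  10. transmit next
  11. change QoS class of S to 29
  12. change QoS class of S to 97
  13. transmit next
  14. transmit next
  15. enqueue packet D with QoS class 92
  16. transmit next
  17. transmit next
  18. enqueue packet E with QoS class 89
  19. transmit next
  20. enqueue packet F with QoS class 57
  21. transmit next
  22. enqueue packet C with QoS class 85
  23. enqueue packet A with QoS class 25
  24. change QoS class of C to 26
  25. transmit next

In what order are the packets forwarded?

[Y, Z, H, S, J, D, X, E, F, C]

add J (QoS class 62) → {J:62}
add S (QoS class 19) → {J:62, S:19}
add H (QoS class 80) → {H:80, J:62, S:19}
add Y (QoS class 84) → {Y:84, H:80, J:62, S:19}
add X (QoS class 52) → {Y:84, H:80, J:62, X:52, S:19}
transmit next → Y; now {H:80, J:62, X:52, S:19}
add Z (QoS class 98) → {Z:98, H:80, J:62, X:52, S:19}
update X to QoS class 59 → {Z:98, H:80, J:62, X:59, S:19}
transmit next → Z; now {H:80, J:62, X:59, S:19}
transmit next → H; now {J:62, X:59, S:19}
update S to QoS class 29 → {J:62, X:59, S:29}
update S to QoS class 97 → {S:97, J:62, X:59}
transmit next → S; now {J:62, X:59}
transmit next → J; now {X:59}
add D (QoS class 92) → {D:92, X:59}
transmit next → D; now {X:59}
transmit next → X; now {}
add E (QoS class 89) → {E:89}
transmit next → E; now {}
add F (QoS class 57) → {F:57}
transmit next → F; now {}
add C (QoS class 85) → {C:85}
add A (QoS class 25) → {C:85, A:25}
update C to QoS class 26 → {C:26, A:25}
transmit next → C; now {A:25}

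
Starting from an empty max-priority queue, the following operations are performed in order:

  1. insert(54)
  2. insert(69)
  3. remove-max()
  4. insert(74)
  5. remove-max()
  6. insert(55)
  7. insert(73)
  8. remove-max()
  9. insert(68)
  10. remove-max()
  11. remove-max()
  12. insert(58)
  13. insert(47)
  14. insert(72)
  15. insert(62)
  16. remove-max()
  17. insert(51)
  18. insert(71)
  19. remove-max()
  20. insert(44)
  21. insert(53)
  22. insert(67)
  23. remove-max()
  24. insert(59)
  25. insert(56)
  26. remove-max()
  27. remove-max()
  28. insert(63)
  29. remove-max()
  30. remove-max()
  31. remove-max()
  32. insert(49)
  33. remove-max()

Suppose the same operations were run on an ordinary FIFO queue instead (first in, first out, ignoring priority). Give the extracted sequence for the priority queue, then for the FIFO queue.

insert 54 → {54}
insert 69 → {69, 54}
remove-max → 69; now {54}
insert 74 → {74, 54}
remove-max → 74; now {54}
insert 55 → {55, 54}
insert 73 → {73, 55, 54}
remove-max → 73; now {55, 54}
insert 68 → {68, 55, 54}
remove-max → 68; now {55, 54}
remove-max → 55; now {54}
insert 58 → {58, 54}
insert 47 → {58, 54, 47}
insert 72 → {72, 58, 54, 47}
insert 62 → {72, 62, 58, 54, 47}
remove-max → 72; now {62, 58, 54, 47}
insert 51 → {62, 58, 54, 51, 47}
insert 71 → {71, 62, 58, 54, 51, 47}
remove-max → 71; now {62, 58, 54, 51, 47}
insert 44 → {62, 58, 54, 51, 47, 44}
insert 53 → {62, 58, 54, 53, 51, 47, 44}
insert 67 → {67, 62, 58, 54, 53, 51, 47, 44}
remove-max → 67; now {62, 58, 54, 53, 51, 47, 44}
insert 59 → {62, 59, 58, 54, 53, 51, 47, 44}
insert 56 → {62, 59, 58, 56, 54, 53, 51, 47, 44}
remove-max → 62; now {59, 58, 56, 54, 53, 51, 47, 44}
remove-max → 59; now {58, 56, 54, 53, 51, 47, 44}
insert 63 → {63, 58, 56, 54, 53, 51, 47, 44}
remove-max → 63; now {58, 56, 54, 53, 51, 47, 44}
remove-max → 58; now {56, 54, 53, 51, 47, 44}
remove-max → 56; now {54, 53, 51, 47, 44}
insert 49 → {54, 53, 51, 49, 47, 44}
remove-max → 54; now {53, 51, 49, 47, 44}

priority queue: 69 → 74 → 73 → 68 → 55 → 72 → 71 → 67 → 62 → 59 → 63 → 58 → 56 → 54; FIFO queue: 54, 69, 74, 55, 73, 68, 58, 47, 72, 62, 51, 71, 44, 53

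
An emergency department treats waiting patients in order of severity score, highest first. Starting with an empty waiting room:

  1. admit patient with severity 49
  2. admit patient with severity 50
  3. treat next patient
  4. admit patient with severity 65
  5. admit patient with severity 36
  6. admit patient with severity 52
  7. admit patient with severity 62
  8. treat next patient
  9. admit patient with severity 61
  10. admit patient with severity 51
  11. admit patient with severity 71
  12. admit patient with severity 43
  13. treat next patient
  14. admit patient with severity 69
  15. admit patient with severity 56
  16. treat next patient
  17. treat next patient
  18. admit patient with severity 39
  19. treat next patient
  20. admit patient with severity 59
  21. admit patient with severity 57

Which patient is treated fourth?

insert 49 → {49}
insert 50 → {50, 49}
treat next patient → 50; now {49}
insert 65 → {65, 49}
insert 36 → {65, 49, 36}
insert 52 → {65, 52, 49, 36}
insert 62 → {65, 62, 52, 49, 36}
treat next patient → 65; now {62, 52, 49, 36}
insert 61 → {62, 61, 52, 49, 36}
insert 51 → {62, 61, 52, 51, 49, 36}
insert 71 → {71, 62, 61, 52, 51, 49, 36}
insert 43 → {71, 62, 61, 52, 51, 49, 43, 36}
treat next patient → 71; now {62, 61, 52, 51, 49, 43, 36}
insert 69 → {69, 62, 61, 52, 51, 49, 43, 36}
insert 56 → {69, 62, 61, 56, 52, 51, 49, 43, 36}
treat next patient → 69; now {62, 61, 56, 52, 51, 49, 43, 36}
treat next patient → 62; now {61, 56, 52, 51, 49, 43, 36}
insert 39 → {61, 56, 52, 51, 49, 43, 39, 36}
treat next patient → 61; now {56, 52, 51, 49, 43, 39, 36}
insert 59 → {59, 56, 52, 51, 49, 43, 39, 36}
insert 57 → {59, 57, 56, 52, 51, 49, 43, 39, 36}

69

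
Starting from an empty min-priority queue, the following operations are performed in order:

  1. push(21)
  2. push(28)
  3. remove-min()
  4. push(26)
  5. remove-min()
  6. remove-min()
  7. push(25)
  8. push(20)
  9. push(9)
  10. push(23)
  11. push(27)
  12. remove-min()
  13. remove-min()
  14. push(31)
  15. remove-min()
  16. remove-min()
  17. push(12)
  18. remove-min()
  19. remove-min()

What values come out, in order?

21 → 26 → 28 → 9 → 20 → 23 → 25 → 12 → 27

insert 21 → {21}
insert 28 → {21, 28}
remove-min → 21; now {28}
insert 26 → {26, 28}
remove-min → 26; now {28}
remove-min → 28; now {}
insert 25 → {25}
insert 20 → {20, 25}
insert 9 → {9, 20, 25}
insert 23 → {9, 20, 23, 25}
insert 27 → {9, 20, 23, 25, 27}
remove-min → 9; now {20, 23, 25, 27}
remove-min → 20; now {23, 25, 27}
insert 31 → {23, 25, 27, 31}
remove-min → 23; now {25, 27, 31}
remove-min → 25; now {27, 31}
insert 12 → {12, 27, 31}
remove-min → 12; now {27, 31}
remove-min → 27; now {31}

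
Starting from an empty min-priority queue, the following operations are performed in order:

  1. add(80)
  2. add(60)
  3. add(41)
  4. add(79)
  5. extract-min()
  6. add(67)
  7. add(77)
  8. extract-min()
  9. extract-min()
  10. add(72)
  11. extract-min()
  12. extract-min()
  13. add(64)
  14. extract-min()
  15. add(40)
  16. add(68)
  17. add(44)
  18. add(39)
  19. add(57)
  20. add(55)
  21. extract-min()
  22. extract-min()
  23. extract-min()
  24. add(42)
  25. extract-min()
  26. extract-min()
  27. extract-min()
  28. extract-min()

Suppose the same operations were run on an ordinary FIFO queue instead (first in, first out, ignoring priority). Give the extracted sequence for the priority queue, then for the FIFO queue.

insert 80 → {80}
insert 60 → {60, 80}
insert 41 → {41, 60, 80}
insert 79 → {41, 60, 79, 80}
extract-min → 41; now {60, 79, 80}
insert 67 → {60, 67, 79, 80}
insert 77 → {60, 67, 77, 79, 80}
extract-min → 60; now {67, 77, 79, 80}
extract-min → 67; now {77, 79, 80}
insert 72 → {72, 77, 79, 80}
extract-min → 72; now {77, 79, 80}
extract-min → 77; now {79, 80}
insert 64 → {64, 79, 80}
extract-min → 64; now {79, 80}
insert 40 → {40, 79, 80}
insert 68 → {40, 68, 79, 80}
insert 44 → {40, 44, 68, 79, 80}
insert 39 → {39, 40, 44, 68, 79, 80}
insert 57 → {39, 40, 44, 57, 68, 79, 80}
insert 55 → {39, 40, 44, 55, 57, 68, 79, 80}
extract-min → 39; now {40, 44, 55, 57, 68, 79, 80}
extract-min → 40; now {44, 55, 57, 68, 79, 80}
extract-min → 44; now {55, 57, 68, 79, 80}
insert 42 → {42, 55, 57, 68, 79, 80}
extract-min → 42; now {55, 57, 68, 79, 80}
extract-min → 55; now {57, 68, 79, 80}
extract-min → 57; now {68, 79, 80}
extract-min → 68; now {79, 80}

priority queue: [41, 60, 67, 72, 77, 64, 39, 40, 44, 42, 55, 57, 68]; FIFO queue: [80, 60, 41, 79, 67, 77, 72, 64, 40, 68, 44, 39, 57]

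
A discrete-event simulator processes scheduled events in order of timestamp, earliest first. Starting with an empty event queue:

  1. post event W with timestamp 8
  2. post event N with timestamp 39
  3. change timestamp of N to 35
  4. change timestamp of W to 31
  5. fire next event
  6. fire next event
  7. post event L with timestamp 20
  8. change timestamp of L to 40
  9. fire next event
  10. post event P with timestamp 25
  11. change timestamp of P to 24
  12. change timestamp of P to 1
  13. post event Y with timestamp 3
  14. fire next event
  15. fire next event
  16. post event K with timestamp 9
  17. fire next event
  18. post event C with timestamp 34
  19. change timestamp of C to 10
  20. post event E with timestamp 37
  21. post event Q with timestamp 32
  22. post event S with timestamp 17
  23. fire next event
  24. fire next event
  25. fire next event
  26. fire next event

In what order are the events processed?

W, N, L, P, Y, K, C, S, Q, E

add W (timestamp 8) → {W:8}
add N (timestamp 39) → {W:8, N:39}
update N to timestamp 35 → {W:8, N:35}
update W to timestamp 31 → {W:31, N:35}
fire next event → W; now {N:35}
fire next event → N; now {}
add L (timestamp 20) → {L:20}
update L to timestamp 40 → {L:40}
fire next event → L; now {}
add P (timestamp 25) → {P:25}
update P to timestamp 24 → {P:24}
update P to timestamp 1 → {P:1}
add Y (timestamp 3) → {P:1, Y:3}
fire next event → P; now {Y:3}
fire next event → Y; now {}
add K (timestamp 9) → {K:9}
fire next event → K; now {}
add C (timestamp 34) → {C:34}
update C to timestamp 10 → {C:10}
add E (timestamp 37) → {C:10, E:37}
add Q (timestamp 32) → {C:10, Q:32, E:37}
add S (timestamp 17) → {C:10, S:17, Q:32, E:37}
fire next event → C; now {S:17, Q:32, E:37}
fire next event → S; now {Q:32, E:37}
fire next event → Q; now {E:37}
fire next event → E; now {}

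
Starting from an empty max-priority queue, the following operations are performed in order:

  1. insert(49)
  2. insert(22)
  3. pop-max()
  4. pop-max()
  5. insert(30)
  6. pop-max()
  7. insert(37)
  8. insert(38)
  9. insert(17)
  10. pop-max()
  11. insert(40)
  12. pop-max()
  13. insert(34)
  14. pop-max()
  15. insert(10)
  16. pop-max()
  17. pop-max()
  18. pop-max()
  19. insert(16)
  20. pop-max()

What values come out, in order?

49, 22, 30, 38, 40, 37, 34, 17, 10, 16

insert 49 → {49}
insert 22 → {49, 22}
pop-max → 49; now {22}
pop-max → 22; now {}
insert 30 → {30}
pop-max → 30; now {}
insert 37 → {37}
insert 38 → {38, 37}
insert 17 → {38, 37, 17}
pop-max → 38; now {37, 17}
insert 40 → {40, 37, 17}
pop-max → 40; now {37, 17}
insert 34 → {37, 34, 17}
pop-max → 37; now {34, 17}
insert 10 → {34, 17, 10}
pop-max → 34; now {17, 10}
pop-max → 17; now {10}
pop-max → 10; now {}
insert 16 → {16}
pop-max → 16; now {}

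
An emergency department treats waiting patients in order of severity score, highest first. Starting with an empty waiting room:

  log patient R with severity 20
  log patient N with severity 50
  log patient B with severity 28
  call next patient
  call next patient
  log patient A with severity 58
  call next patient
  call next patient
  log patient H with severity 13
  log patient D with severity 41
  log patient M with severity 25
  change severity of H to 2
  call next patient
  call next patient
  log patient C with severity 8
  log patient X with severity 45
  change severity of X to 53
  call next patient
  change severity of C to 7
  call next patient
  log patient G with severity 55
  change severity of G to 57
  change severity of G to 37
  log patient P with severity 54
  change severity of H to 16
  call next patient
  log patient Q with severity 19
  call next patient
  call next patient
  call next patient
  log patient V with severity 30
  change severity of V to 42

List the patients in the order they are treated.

add R (severity 20) → {R:20}
add N (severity 50) → {N:50, R:20}
add B (severity 28) → {N:50, B:28, R:20}
call next patient → N; now {B:28, R:20}
call next patient → B; now {R:20}
add A (severity 58) → {A:58, R:20}
call next patient → A; now {R:20}
call next patient → R; now {}
add H (severity 13) → {H:13}
add D (severity 41) → {D:41, H:13}
add M (severity 25) → {D:41, M:25, H:13}
update H to severity 2 → {D:41, M:25, H:2}
call next patient → D; now {M:25, H:2}
call next patient → M; now {H:2}
add C (severity 8) → {C:8, H:2}
add X (severity 45) → {X:45, C:8, H:2}
update X to severity 53 → {X:53, C:8, H:2}
call next patient → X; now {C:8, H:2}
update C to severity 7 → {C:7, H:2}
call next patient → C; now {H:2}
add G (severity 55) → {G:55, H:2}
update G to severity 57 → {G:57, H:2}
update G to severity 37 → {G:37, H:2}
add P (severity 54) → {P:54, G:37, H:2}
update H to severity 16 → {P:54, G:37, H:16}
call next patient → P; now {G:37, H:16}
add Q (severity 19) → {G:37, Q:19, H:16}
call next patient → G; now {Q:19, H:16}
call next patient → Q; now {H:16}
call next patient → H; now {}
add V (severity 30) → {V:30}
update V to severity 42 → {V:42}

N → B → A → R → D → M → X → C → P → G → Q → H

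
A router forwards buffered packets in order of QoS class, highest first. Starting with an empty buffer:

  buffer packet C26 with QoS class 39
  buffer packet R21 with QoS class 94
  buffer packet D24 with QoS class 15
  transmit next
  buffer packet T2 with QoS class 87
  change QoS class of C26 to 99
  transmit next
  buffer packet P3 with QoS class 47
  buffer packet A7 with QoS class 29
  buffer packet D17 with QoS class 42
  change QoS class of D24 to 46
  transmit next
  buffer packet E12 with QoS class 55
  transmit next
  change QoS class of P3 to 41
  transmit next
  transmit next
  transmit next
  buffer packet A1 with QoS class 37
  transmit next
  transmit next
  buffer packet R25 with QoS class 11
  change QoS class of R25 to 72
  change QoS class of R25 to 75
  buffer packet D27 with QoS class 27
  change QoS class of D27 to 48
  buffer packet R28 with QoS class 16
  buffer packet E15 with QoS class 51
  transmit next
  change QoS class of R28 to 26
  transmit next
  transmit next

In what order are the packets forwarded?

add C26 (QoS class 39) → {C26:39}
add R21 (QoS class 94) → {R21:94, C26:39}
add D24 (QoS class 15) → {R21:94, C26:39, D24:15}
transmit next → R21; now {C26:39, D24:15}
add T2 (QoS class 87) → {T2:87, C26:39, D24:15}
update C26 to QoS class 99 → {C26:99, T2:87, D24:15}
transmit next → C26; now {T2:87, D24:15}
add P3 (QoS class 47) → {T2:87, P3:47, D24:15}
add A7 (QoS class 29) → {T2:87, P3:47, A7:29, D24:15}
add D17 (QoS class 42) → {T2:87, P3:47, D17:42, A7:29, D24:15}
update D24 to QoS class 46 → {T2:87, P3:47, D24:46, D17:42, A7:29}
transmit next → T2; now {P3:47, D24:46, D17:42, A7:29}
add E12 (QoS class 55) → {E12:55, P3:47, D24:46, D17:42, A7:29}
transmit next → E12; now {P3:47, D24:46, D17:42, A7:29}
update P3 to QoS class 41 → {D24:46, D17:42, P3:41, A7:29}
transmit next → D24; now {D17:42, P3:41, A7:29}
transmit next → D17; now {P3:41, A7:29}
transmit next → P3; now {A7:29}
add A1 (QoS class 37) → {A1:37, A7:29}
transmit next → A1; now {A7:29}
transmit next → A7; now {}
add R25 (QoS class 11) → {R25:11}
update R25 to QoS class 72 → {R25:72}
update R25 to QoS class 75 → {R25:75}
add D27 (QoS class 27) → {R25:75, D27:27}
update D27 to QoS class 48 → {R25:75, D27:48}
add R28 (QoS class 16) → {R25:75, D27:48, R28:16}
add E15 (QoS class 51) → {R25:75, E15:51, D27:48, R28:16}
transmit next → R25; now {E15:51, D27:48, R28:16}
update R28 to QoS class 26 → {E15:51, D27:48, R28:26}
transmit next → E15; now {D27:48, R28:26}
transmit next → D27; now {R28:26}

R21 → C26 → T2 → E12 → D24 → D17 → P3 → A1 → A7 → R25 → E15 → D27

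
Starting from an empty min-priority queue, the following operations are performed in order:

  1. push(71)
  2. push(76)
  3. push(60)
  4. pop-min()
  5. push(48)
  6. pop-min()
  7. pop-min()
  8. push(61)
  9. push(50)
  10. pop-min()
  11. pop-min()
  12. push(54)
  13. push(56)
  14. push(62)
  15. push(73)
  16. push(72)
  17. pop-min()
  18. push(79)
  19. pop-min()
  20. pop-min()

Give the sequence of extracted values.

60 → 48 → 71 → 50 → 61 → 54 → 56 → 62

insert 71 → {71}
insert 76 → {71, 76}
insert 60 → {60, 71, 76}
pop-min → 60; now {71, 76}
insert 48 → {48, 71, 76}
pop-min → 48; now {71, 76}
pop-min → 71; now {76}
insert 61 → {61, 76}
insert 50 → {50, 61, 76}
pop-min → 50; now {61, 76}
pop-min → 61; now {76}
insert 54 → {54, 76}
insert 56 → {54, 56, 76}
insert 62 → {54, 56, 62, 76}
insert 73 → {54, 56, 62, 73, 76}
insert 72 → {54, 56, 62, 72, 73, 76}
pop-min → 54; now {56, 62, 72, 73, 76}
insert 79 → {56, 62, 72, 73, 76, 79}
pop-min → 56; now {62, 72, 73, 76, 79}
pop-min → 62; now {72, 73, 76, 79}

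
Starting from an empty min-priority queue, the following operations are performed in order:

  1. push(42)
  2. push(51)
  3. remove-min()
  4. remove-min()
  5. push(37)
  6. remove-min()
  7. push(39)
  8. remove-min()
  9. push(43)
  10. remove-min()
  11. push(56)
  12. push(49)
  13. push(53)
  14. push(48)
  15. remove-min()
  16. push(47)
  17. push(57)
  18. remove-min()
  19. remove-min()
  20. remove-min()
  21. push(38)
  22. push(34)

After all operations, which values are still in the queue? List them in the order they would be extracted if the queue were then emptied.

[34, 38, 56, 57]

insert 42 → {42}
insert 51 → {42, 51}
remove-min → 42; now {51}
remove-min → 51; now {}
insert 37 → {37}
remove-min → 37; now {}
insert 39 → {39}
remove-min → 39; now {}
insert 43 → {43}
remove-min → 43; now {}
insert 56 → {56}
insert 49 → {49, 56}
insert 53 → {49, 53, 56}
insert 48 → {48, 49, 53, 56}
remove-min → 48; now {49, 53, 56}
insert 47 → {47, 49, 53, 56}
insert 57 → {47, 49, 53, 56, 57}
remove-min → 47; now {49, 53, 56, 57}
remove-min → 49; now {53, 56, 57}
remove-min → 53; now {56, 57}
insert 38 → {38, 56, 57}
insert 34 → {34, 38, 56, 57}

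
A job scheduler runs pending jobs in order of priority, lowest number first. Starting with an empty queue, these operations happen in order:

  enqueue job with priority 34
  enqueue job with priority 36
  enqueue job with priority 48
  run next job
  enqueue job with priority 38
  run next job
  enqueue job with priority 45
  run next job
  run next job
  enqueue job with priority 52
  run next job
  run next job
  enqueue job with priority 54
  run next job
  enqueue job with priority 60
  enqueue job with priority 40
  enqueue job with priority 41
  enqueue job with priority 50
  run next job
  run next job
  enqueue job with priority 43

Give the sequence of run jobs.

insert 34 → {34}
insert 36 → {34, 36}
insert 48 → {34, 36, 48}
run next job → 34; now {36, 48}
insert 38 → {36, 38, 48}
run next job → 36; now {38, 48}
insert 45 → {38, 45, 48}
run next job → 38; now {45, 48}
run next job → 45; now {48}
insert 52 → {48, 52}
run next job → 48; now {52}
run next job → 52; now {}
insert 54 → {54}
run next job → 54; now {}
insert 60 → {60}
insert 40 → {40, 60}
insert 41 → {40, 41, 60}
insert 50 → {40, 41, 50, 60}
run next job → 40; now {41, 50, 60}
run next job → 41; now {50, 60}
insert 43 → {43, 50, 60}

[34, 36, 38, 45, 48, 52, 54, 40, 41]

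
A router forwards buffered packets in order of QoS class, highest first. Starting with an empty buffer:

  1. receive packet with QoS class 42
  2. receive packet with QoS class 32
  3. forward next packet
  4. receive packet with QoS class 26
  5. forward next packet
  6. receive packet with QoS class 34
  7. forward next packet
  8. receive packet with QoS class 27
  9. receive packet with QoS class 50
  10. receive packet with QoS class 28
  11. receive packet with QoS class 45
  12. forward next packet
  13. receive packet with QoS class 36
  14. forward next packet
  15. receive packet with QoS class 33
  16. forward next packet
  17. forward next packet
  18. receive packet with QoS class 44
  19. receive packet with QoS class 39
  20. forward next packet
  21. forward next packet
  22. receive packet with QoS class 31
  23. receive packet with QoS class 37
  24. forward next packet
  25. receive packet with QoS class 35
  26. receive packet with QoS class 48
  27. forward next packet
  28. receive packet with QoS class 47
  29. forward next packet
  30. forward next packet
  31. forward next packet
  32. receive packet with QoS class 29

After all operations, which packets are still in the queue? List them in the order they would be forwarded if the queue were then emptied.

insert 42 → {42}
insert 32 → {42, 32}
forward next packet → 42; now {32}
insert 26 → {32, 26}
forward next packet → 32; now {26}
insert 34 → {34, 26}
forward next packet → 34; now {26}
insert 27 → {27, 26}
insert 50 → {50, 27, 26}
insert 28 → {50, 28, 27, 26}
insert 45 → {50, 45, 28, 27, 26}
forward next packet → 50; now {45, 28, 27, 26}
insert 36 → {45, 36, 28, 27, 26}
forward next packet → 45; now {36, 28, 27, 26}
insert 33 → {36, 33, 28, 27, 26}
forward next packet → 36; now {33, 28, 27, 26}
forward next packet → 33; now {28, 27, 26}
insert 44 → {44, 28, 27, 26}
insert 39 → {44, 39, 28, 27, 26}
forward next packet → 44; now {39, 28, 27, 26}
forward next packet → 39; now {28, 27, 26}
insert 31 → {31, 28, 27, 26}
insert 37 → {37, 31, 28, 27, 26}
forward next packet → 37; now {31, 28, 27, 26}
insert 35 → {35, 31, 28, 27, 26}
insert 48 → {48, 35, 31, 28, 27, 26}
forward next packet → 48; now {35, 31, 28, 27, 26}
insert 47 → {47, 35, 31, 28, 27, 26}
forward next packet → 47; now {35, 31, 28, 27, 26}
forward next packet → 35; now {31, 28, 27, 26}
forward next packet → 31; now {28, 27, 26}
insert 29 → {29, 28, 27, 26}

[29, 28, 27, 26]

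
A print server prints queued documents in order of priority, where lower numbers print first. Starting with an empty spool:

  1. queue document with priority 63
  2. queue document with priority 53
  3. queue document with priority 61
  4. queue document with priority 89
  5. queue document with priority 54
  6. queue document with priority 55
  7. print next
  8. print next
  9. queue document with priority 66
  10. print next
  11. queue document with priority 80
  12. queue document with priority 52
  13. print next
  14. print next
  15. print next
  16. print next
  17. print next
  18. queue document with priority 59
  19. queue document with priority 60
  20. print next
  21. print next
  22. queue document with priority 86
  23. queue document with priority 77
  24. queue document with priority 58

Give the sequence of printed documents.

53 → 54 → 55 → 52 → 61 → 63 → 66 → 80 → 59 → 60

insert 63 → {63}
insert 53 → {53, 63}
insert 61 → {53, 61, 63}
insert 89 → {53, 61, 63, 89}
insert 54 → {53, 54, 61, 63, 89}
insert 55 → {53, 54, 55, 61, 63, 89}
print next → 53; now {54, 55, 61, 63, 89}
print next → 54; now {55, 61, 63, 89}
insert 66 → {55, 61, 63, 66, 89}
print next → 55; now {61, 63, 66, 89}
insert 80 → {61, 63, 66, 80, 89}
insert 52 → {52, 61, 63, 66, 80, 89}
print next → 52; now {61, 63, 66, 80, 89}
print next → 61; now {63, 66, 80, 89}
print next → 63; now {66, 80, 89}
print next → 66; now {80, 89}
print next → 80; now {89}
insert 59 → {59, 89}
insert 60 → {59, 60, 89}
print next → 59; now {60, 89}
print next → 60; now {89}
insert 86 → {86, 89}
insert 77 → {77, 86, 89}
insert 58 → {58, 77, 86, 89}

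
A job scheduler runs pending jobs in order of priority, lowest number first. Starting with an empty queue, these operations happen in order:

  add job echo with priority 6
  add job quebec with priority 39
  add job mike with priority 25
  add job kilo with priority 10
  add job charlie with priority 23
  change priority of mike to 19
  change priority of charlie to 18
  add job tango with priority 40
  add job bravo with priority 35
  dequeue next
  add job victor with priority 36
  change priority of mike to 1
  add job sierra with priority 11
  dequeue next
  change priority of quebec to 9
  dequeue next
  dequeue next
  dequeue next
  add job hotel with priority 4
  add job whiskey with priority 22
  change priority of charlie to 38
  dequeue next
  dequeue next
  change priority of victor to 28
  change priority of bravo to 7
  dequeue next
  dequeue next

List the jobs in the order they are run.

echo, mike, quebec, kilo, sierra, hotel, whiskey, bravo, victor

add echo (priority 6) → {echo:6}
add quebec (priority 39) → {echo:6, quebec:39}
add mike (priority 25) → {echo:6, mike:25, quebec:39}
add kilo (priority 10) → {echo:6, kilo:10, mike:25, quebec:39}
add charlie (priority 23) → {echo:6, kilo:10, charlie:23, mike:25, quebec:39}
update mike to priority 19 → {echo:6, kilo:10, mike:19, charlie:23, quebec:39}
update charlie to priority 18 → {echo:6, kilo:10, charlie:18, mike:19, quebec:39}
add tango (priority 40) → {echo:6, kilo:10, charlie:18, mike:19, quebec:39, tango:40}
add bravo (priority 35) → {echo:6, kilo:10, charlie:18, mike:19, bravo:35, quebec:39, tango:40}
dequeue next → echo; now {kilo:10, charlie:18, mike:19, bravo:35, quebec:39, tango:40}
add victor (priority 36) → {kilo:10, charlie:18, mike:19, bravo:35, victor:36, quebec:39, tango:40}
update mike to priority 1 → {mike:1, kilo:10, charlie:18, bravo:35, victor:36, quebec:39, tango:40}
add sierra (priority 11) → {mike:1, kilo:10, sierra:11, charlie:18, bravo:35, victor:36, quebec:39, tango:40}
dequeue next → mike; now {kilo:10, sierra:11, charlie:18, bravo:35, victor:36, quebec:39, tango:40}
update quebec to priority 9 → {quebec:9, kilo:10, sierra:11, charlie:18, bravo:35, victor:36, tango:40}
dequeue next → quebec; now {kilo:10, sierra:11, charlie:18, bravo:35, victor:36, tango:40}
dequeue next → kilo; now {sierra:11, charlie:18, bravo:35, victor:36, tango:40}
dequeue next → sierra; now {charlie:18, bravo:35, victor:36, tango:40}
add hotel (priority 4) → {hotel:4, charlie:18, bravo:35, victor:36, tango:40}
add whiskey (priority 22) → {hotel:4, charlie:18, whiskey:22, bravo:35, victor:36, tango:40}
update charlie to priority 38 → {hotel:4, whiskey:22, bravo:35, victor:36, charlie:38, tango:40}
dequeue next → hotel; now {whiskey:22, bravo:35, victor:36, charlie:38, tango:40}
dequeue next → whiskey; now {bravo:35, victor:36, charlie:38, tango:40}
update victor to priority 28 → {victor:28, bravo:35, charlie:38, tango:40}
update bravo to priority 7 → {bravo:7, victor:28, charlie:38, tango:40}
dequeue next → bravo; now {victor:28, charlie:38, tango:40}
dequeue next → victor; now {charlie:38, tango:40}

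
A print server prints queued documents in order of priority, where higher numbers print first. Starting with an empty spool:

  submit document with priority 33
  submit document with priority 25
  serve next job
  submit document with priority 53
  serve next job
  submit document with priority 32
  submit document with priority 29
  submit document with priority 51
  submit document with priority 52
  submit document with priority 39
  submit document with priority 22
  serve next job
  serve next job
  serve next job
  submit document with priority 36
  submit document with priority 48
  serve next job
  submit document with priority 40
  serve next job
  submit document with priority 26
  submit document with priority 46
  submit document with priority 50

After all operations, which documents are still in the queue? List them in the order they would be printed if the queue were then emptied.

50, 46, 36, 32, 29, 26, 25, 22

insert 33 → {33}
insert 25 → {33, 25}
serve next job → 33; now {25}
insert 53 → {53, 25}
serve next job → 53; now {25}
insert 32 → {32, 25}
insert 29 → {32, 29, 25}
insert 51 → {51, 32, 29, 25}
insert 52 → {52, 51, 32, 29, 25}
insert 39 → {52, 51, 39, 32, 29, 25}
insert 22 → {52, 51, 39, 32, 29, 25, 22}
serve next job → 52; now {51, 39, 32, 29, 25, 22}
serve next job → 51; now {39, 32, 29, 25, 22}
serve next job → 39; now {32, 29, 25, 22}
insert 36 → {36, 32, 29, 25, 22}
insert 48 → {48, 36, 32, 29, 25, 22}
serve next job → 48; now {36, 32, 29, 25, 22}
insert 40 → {40, 36, 32, 29, 25, 22}
serve next job → 40; now {36, 32, 29, 25, 22}
insert 26 → {36, 32, 29, 26, 25, 22}
insert 46 → {46, 36, 32, 29, 26, 25, 22}
insert 50 → {50, 46, 36, 32, 29, 26, 25, 22}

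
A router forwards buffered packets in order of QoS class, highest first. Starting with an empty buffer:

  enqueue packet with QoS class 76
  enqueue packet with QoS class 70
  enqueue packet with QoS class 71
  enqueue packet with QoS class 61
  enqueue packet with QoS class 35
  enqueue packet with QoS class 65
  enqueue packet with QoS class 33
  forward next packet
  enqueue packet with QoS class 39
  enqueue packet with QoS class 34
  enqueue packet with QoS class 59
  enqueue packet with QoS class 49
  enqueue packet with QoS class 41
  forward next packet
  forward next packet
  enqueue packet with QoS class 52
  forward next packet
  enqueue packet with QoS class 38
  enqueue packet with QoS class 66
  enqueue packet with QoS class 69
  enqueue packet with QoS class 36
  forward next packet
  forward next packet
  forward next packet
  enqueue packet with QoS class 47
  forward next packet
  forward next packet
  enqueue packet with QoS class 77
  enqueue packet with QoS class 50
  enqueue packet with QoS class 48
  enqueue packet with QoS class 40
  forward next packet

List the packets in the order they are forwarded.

76, 71, 70, 65, 69, 66, 61, 59, 52, 77

insert 76 → {76}
insert 70 → {76, 70}
insert 71 → {76, 71, 70}
insert 61 → {76, 71, 70, 61}
insert 35 → {76, 71, 70, 61, 35}
insert 65 → {76, 71, 70, 65, 61, 35}
insert 33 → {76, 71, 70, 65, 61, 35, 33}
forward next packet → 76; now {71, 70, 65, 61, 35, 33}
insert 39 → {71, 70, 65, 61, 39, 35, 33}
insert 34 → {71, 70, 65, 61, 39, 35, 34, 33}
insert 59 → {71, 70, 65, 61, 59, 39, 35, 34, 33}
insert 49 → {71, 70, 65, 61, 59, 49, 39, 35, 34, 33}
insert 41 → {71, 70, 65, 61, 59, 49, 41, 39, 35, 34, 33}
forward next packet → 71; now {70, 65, 61, 59, 49, 41, 39, 35, 34, 33}
forward next packet → 70; now {65, 61, 59, 49, 41, 39, 35, 34, 33}
insert 52 → {65, 61, 59, 52, 49, 41, 39, 35, 34, 33}
forward next packet → 65; now {61, 59, 52, 49, 41, 39, 35, 34, 33}
insert 38 → {61, 59, 52, 49, 41, 39, 38, 35, 34, 33}
insert 66 → {66, 61, 59, 52, 49, 41, 39, 38, 35, 34, 33}
insert 69 → {69, 66, 61, 59, 52, 49, 41, 39, 38, 35, 34, 33}
insert 36 → {69, 66, 61, 59, 52, 49, 41, 39, 38, 36, 35, 34, 33}
forward next packet → 69; now {66, 61, 59, 52, 49, 41, 39, 38, 36, 35, 34, 33}
forward next packet → 66; now {61, 59, 52, 49, 41, 39, 38, 36, 35, 34, 33}
forward next packet → 61; now {59, 52, 49, 41, 39, 38, 36, 35, 34, 33}
insert 47 → {59, 52, 49, 47, 41, 39, 38, 36, 35, 34, 33}
forward next packet → 59; now {52, 49, 47, 41, 39, 38, 36, 35, 34, 33}
forward next packet → 52; now {49, 47, 41, 39, 38, 36, 35, 34, 33}
insert 77 → {77, 49, 47, 41, 39, 38, 36, 35, 34, 33}
insert 50 → {77, 50, 49, 47, 41, 39, 38, 36, 35, 34, 33}
insert 48 → {77, 50, 49, 48, 47, 41, 39, 38, 36, 35, 34, 33}
insert 40 → {77, 50, 49, 48, 47, 41, 40, 39, 38, 36, 35, 34, 33}
forward next packet → 77; now {50, 49, 48, 47, 41, 40, 39, 38, 36, 35, 34, 33}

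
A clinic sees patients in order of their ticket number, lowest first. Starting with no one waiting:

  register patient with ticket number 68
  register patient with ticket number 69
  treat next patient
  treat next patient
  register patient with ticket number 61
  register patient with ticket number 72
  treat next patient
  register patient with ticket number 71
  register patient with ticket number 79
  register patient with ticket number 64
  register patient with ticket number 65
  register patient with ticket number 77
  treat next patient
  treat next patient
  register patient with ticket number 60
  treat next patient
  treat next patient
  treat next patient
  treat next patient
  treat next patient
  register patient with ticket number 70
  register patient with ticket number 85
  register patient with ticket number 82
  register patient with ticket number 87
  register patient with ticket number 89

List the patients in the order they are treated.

insert 68 → {68}
insert 69 → {68, 69}
treat next patient → 68; now {69}
treat next patient → 69; now {}
insert 61 → {61}
insert 72 → {61, 72}
treat next patient → 61; now {72}
insert 71 → {71, 72}
insert 79 → {71, 72, 79}
insert 64 → {64, 71, 72, 79}
insert 65 → {64, 65, 71, 72, 79}
insert 77 → {64, 65, 71, 72, 77, 79}
treat next patient → 64; now {65, 71, 72, 77, 79}
treat next patient → 65; now {71, 72, 77, 79}
insert 60 → {60, 71, 72, 77, 79}
treat next patient → 60; now {71, 72, 77, 79}
treat next patient → 71; now {72, 77, 79}
treat next patient → 72; now {77, 79}
treat next patient → 77; now {79}
treat next patient → 79; now {}
insert 70 → {70}
insert 85 → {70, 85}
insert 82 → {70, 82, 85}
insert 87 → {70, 82, 85, 87}
insert 89 → {70, 82, 85, 87, 89}

68, 69, 61, 64, 65, 60, 71, 72, 77, 79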